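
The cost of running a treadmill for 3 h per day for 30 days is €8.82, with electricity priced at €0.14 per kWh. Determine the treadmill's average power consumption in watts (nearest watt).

Energy = €8.82 ÷ €0.14/kWh = 63 kWh
Runtime = 3 h/day × 30 days = 90 h
Power = 63 kWh ÷ 90 h = 0.7 kW = 700 W

700 W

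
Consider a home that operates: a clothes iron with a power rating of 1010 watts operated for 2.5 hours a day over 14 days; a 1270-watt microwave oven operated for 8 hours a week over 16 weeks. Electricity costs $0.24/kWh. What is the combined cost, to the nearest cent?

$47.50

clothes iron: Runtime = 2.5 h/day × 14 days = 35 h
clothes iron: 1.01 kW × 35 h = 35.35 kWh
microwave oven: Runtime = 8 h/week × 16 weeks = 128 h
microwave oven: 1.27 kW × 128 h = 162.56 kWh
Total energy = 197.91 kWh
Cost = 197.91 × $0.24 = $47.50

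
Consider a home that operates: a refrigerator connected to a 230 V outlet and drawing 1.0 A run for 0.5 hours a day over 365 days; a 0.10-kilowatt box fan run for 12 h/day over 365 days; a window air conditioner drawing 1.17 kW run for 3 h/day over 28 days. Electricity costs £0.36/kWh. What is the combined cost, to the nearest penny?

£208.17

refrigerator: Power = 1.0 A × 230 V = 230 W = 0.23 kW
refrigerator: Runtime = 0.5 h/day × 365 days = 182.5 h
refrigerator: 0.23 kW × 182.5 h = 41.975 kWh
box fan: Runtime = 12 h/day × 365 days = 4380 h
box fan: 0.1 kW × 4380 h = 438 kWh
window air conditioner: Runtime = 3 h/day × 28 days = 84 h
window air conditioner: 1.17 kW × 84 h = 98.28 kWh
Total energy = 578.255 kWh
Cost = 578.255 × £0.36 = £208.17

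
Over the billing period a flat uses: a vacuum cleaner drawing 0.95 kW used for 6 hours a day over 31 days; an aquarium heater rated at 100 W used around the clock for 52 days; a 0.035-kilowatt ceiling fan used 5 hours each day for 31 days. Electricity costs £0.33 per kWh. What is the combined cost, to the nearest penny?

£101.29

vacuum cleaner: Runtime = 6 h/day × 31 days = 186 h
vacuum cleaner: 0.95 kW × 186 h = 176.7 kWh
aquarium heater: Runtime = 24 h × 52 = 1248 h
aquarium heater: 0.1 kW × 1248 h = 124.8 kWh
ceiling fan: Runtime = 5 h/day × 31 days = 155 h
ceiling fan: 0.035 kW × 155 h = 5.425 kWh
Total energy = 306.925 kWh
Cost = 306.925 × £0.33 = £101.29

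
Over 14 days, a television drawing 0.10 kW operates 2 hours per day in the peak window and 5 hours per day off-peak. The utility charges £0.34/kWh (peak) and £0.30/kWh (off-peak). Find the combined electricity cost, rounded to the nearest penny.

Peak energy = 0.1 kW × 2 h × 14 = 2.8 kWh
Off-peak energy = 0.1 kW × 5 h × 14 = 7 kWh
Cost = 2.8 × £0.34 + 7 × £0.30 = £0.952 + £2.1 = £3.05

£3.05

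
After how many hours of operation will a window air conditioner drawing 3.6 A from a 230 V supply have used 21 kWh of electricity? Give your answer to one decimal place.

Power = 3.6 A × 230 V = 828 W = 0.828 kW
Hours = 21 kWh ÷ 0.828 kW = 25.4 h

25.4 h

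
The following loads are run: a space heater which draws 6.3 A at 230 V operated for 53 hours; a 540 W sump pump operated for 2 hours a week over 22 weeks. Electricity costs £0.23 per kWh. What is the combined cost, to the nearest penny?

space heater: Power = 6.3 A × 230 V = 1449 W = 1.449 kW
space heater: 1.449 kW × 53 h = 76.797 kWh
sump pump: Runtime = 2 h/week × 22 weeks = 44 h
sump pump: 0.54 kW × 44 h = 23.76 kWh
Total energy = 100.557 kWh
Cost = 100.557 × £0.23 = £23.13

£23.13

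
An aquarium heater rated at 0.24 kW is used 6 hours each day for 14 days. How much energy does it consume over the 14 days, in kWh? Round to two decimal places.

20.16 kWh

Runtime = 6 h/day × 14 days = 84 h
Energy = 0.24 kW × 84 h = 20.16 kWh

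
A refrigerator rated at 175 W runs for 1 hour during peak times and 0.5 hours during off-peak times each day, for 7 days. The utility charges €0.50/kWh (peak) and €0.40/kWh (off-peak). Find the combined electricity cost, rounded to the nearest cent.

Peak energy = 0.175 kW × 1 h × 7 = 1.225 kWh
Off-peak energy = 0.175 kW × 0.5 h × 7 = 0.6125 kWh
Cost = 1.225 × €0.50 + 0.6125 × €0.40 = €0.6125 + €0.245 = €0.86

€0.86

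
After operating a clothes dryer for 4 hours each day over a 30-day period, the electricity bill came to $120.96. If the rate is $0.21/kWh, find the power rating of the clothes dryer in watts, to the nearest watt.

Energy = $120.96 ÷ $0.21/kWh = 576 kWh
Runtime = 4 h/day × 30 days = 120 h
Power = 576 kWh ÷ 120 h = 4.8 kW = 4800 W

4800 W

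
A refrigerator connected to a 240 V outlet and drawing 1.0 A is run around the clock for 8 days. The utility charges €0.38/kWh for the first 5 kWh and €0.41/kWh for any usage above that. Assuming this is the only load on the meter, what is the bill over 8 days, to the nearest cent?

€18.74

Power = 1.0 A × 240 V = 240 W = 0.24 kW
Runtime = 24 h × 8 = 192 h
Energy = 0.24 kW × 192 h = 46.08 kWh
Tier 1 (0–5 kWh): 5 × €0.38 = €1.9
Above 5 kWh: 41.08 × €0.41 = €16.8428
Bill = €18.74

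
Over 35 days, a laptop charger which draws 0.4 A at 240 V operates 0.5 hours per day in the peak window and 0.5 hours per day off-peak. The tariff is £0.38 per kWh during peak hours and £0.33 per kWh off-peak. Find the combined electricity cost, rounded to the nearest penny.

£1.19

Power = 0.4 A × 240 V = 96 W = 0.096 kW
Peak energy = 0.096 kW × 0.5 h × 35 = 1.68 kWh
Off-peak energy = 0.096 kW × 0.5 h × 35 = 1.68 kWh
Cost = 1.68 × £0.38 + 1.68 × £0.33 = £0.6384 + £0.5544 = £1.19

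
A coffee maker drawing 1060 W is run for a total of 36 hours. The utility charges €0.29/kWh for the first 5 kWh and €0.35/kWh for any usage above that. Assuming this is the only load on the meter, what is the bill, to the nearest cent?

Energy = 1.06 kW × 36 h = 38.16 kWh
Tier 1 (0–5 kWh): 5 × €0.29 = €1.45
Above 5 kWh: 33.16 × €0.35 = €11.606
Bill = €13.06

€13.06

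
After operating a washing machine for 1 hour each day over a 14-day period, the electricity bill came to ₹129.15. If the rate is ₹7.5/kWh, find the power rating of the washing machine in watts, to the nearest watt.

1230 W

Energy = ₹129.15 ÷ ₹7.5/kWh = 17.22 kWh
Runtime = 1 h/day × 14 days = 14 h
Power = 17.22 kWh ÷ 14 h = 1.23 kW = 1230 W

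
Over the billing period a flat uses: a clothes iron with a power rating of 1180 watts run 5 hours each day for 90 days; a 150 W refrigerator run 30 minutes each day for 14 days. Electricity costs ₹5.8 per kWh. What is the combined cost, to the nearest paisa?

clothes iron: Runtime = 5 h/day × 90 days = 450 h
clothes iron: 1.18 kW × 450 h = 531 kWh
refrigerator: Runtime = 30 min × 14 = 420 min = 7 h
refrigerator: 0.15 kW × 7 h = 1.05 kWh
Total energy = 532.05 kWh
Cost = 532.05 × ₹5.8 = ₹3085.89

₹3085.89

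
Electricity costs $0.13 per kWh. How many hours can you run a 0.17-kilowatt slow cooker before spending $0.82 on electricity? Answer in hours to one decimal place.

Energy available = $0.82 ÷ $0.13/kWh = 6.3077 kWh
Hours = 6.3077 kWh ÷ 0.17 kW = 37.1 h

37.1 h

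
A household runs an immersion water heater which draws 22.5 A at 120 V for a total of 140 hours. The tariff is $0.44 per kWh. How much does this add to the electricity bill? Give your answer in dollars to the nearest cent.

$166.32

Power = 22.5 A × 120 V = 2700 W = 2.7 kW
Energy = 2.7 kW × 140 h = 378 kWh
Cost = 378 kWh × $0.44/kWh = $166.32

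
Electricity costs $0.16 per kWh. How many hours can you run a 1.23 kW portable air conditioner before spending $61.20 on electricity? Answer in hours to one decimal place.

311.0 h

Energy available = $61.20 ÷ $0.16/kWh = 382.5 kWh
Hours = 382.5 kWh ÷ 1.23 kW = 311.0 h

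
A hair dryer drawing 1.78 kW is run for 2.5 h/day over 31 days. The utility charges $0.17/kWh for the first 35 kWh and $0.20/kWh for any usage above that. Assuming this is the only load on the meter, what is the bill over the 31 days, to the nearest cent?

Runtime = 2.5 h/day × 31 days = 77.5 h
Energy = 1.78 kW × 77.5 h = 137.95 kWh
Tier 1 (0–35 kWh): 35 × $0.17 = $5.95
Above 35 kWh: 102.95 × $0.20 = $20.59
Bill = $26.54

$26.54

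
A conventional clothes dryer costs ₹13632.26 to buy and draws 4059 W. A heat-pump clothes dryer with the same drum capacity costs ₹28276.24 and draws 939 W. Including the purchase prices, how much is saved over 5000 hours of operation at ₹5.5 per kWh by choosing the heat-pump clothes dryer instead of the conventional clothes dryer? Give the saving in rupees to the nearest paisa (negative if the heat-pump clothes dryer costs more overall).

conventional clothes dryer: ₹13632.26 + (4059/1000) kW × 5000 h × ₹5.5 = ₹13632.26 + ₹111622.5 = ₹125254.76
heat-pump clothes dryer: ₹28276.24 + (939/1000) kW × 5000 h × ₹5.5 = ₹28276.24 + ₹25822.5 = ₹54098.74
Saving = ₹125254.76 − ₹54098.74 = ₹71156.02

₹71156.02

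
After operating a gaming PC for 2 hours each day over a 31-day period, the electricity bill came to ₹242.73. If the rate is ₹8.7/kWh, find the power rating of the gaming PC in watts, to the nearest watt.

450 W

Energy = ₹242.73 ÷ ₹8.7/kWh = 27.9 kWh
Runtime = 2 h/day × 31 days = 62 h
Power = 27.9 kWh ÷ 62 h = 0.45 kW = 450 W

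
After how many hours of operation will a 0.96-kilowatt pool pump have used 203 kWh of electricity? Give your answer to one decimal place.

Hours = 203 kWh ÷ 0.96 kW = 211.5 h

211.5 h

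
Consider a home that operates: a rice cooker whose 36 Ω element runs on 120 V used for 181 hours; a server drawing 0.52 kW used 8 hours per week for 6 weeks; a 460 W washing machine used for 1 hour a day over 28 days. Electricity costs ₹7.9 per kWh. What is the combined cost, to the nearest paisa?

₹870.90

rice cooker: Power = V²/R = 120²/36 = 400 W = 0.4 kW
rice cooker: 0.4 kW × 181 h = 72.4 kWh
server: Runtime = 8 h/week × 6 weeks = 48 h
server: 0.52 kW × 48 h = 24.96 kWh
washing machine: Runtime = 1 h/day × 28 days = 28 h
washing machine: 0.46 kW × 28 h = 12.88 kWh
Total energy = 110.24 kWh
Cost = 110.24 × ₹7.9 = ₹870.90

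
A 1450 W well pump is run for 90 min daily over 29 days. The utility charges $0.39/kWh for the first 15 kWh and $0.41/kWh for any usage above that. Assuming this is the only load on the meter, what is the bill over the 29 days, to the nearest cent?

Runtime = 90 min × 29 = 2610 min = 43.5 h
Energy = 1.45 kW × 43.5 h = 63.075 kWh
Tier 1 (0–15 kWh): 15 × $0.39 = $5.85
Above 15 kWh: 48.075 × $0.41 = $19.71075
Bill = $25.56

$25.56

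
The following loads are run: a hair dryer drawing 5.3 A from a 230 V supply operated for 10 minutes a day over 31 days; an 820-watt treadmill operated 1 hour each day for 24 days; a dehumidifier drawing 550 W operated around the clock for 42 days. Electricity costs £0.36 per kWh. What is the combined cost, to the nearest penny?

£208.94

hair dryer: Power = 5.3 A × 230 V = 1219 W = 1.219 kW
hair dryer: Runtime = 10 min × 31 = 310 min = 5.166666… h
hair dryer: 1.219 kW × 5.166666… h = 6.298166… kWh
treadmill: Runtime = 1 h/day × 24 days = 24 h
treadmill: 0.82 kW × 24 h = 19.68 kWh
dehumidifier: Runtime = 24 h × 42 = 1008 h
dehumidifier: 0.55 kW × 1008 h = 554.4 kWh
Total energy = 580.378166… kWh
Cost = 580.378166… × £0.36 = £208.94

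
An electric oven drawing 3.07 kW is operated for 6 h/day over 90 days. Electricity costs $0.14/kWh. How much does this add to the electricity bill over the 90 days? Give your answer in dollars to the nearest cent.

Runtime = 6 h/day × 90 days = 540 h
Energy = 3.07 kW × 540 h = 1657.8 kWh
Cost = 1657.8 kWh × $0.14/kWh = $232.09

$232.09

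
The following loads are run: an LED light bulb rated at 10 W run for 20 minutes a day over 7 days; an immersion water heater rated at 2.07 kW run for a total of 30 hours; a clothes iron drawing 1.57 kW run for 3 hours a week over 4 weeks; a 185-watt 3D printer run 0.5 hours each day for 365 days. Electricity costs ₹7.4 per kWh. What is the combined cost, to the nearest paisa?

LED light bulb: Runtime = 20 min × 7 = 140 min = 2.333333… h
LED light bulb: 0.01 kW × 2.333333… h = 0.023333… kWh
immersion water heater: 2.07 kW × 30 h = 62.1 kWh
clothes iron: Runtime = 3 h/week × 4 weeks = 12 h
clothes iron: 1.57 kW × 12 h = 18.84 kWh
3D printer: Runtime = 0.5 h/day × 365 days = 182.5 h
3D printer: 0.185 kW × 182.5 h = 33.7625 kWh
Total energy = 114.725833… kWh
Cost = 114.725833… × ₹7.4 = ₹848.97

₹848.97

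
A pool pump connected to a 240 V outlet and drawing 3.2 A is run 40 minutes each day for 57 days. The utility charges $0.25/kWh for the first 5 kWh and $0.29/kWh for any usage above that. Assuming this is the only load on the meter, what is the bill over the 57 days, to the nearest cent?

$8.26

Power = 3.2 A × 240 V = 768 W = 0.768 kW
Runtime = 40 min × 57 = 2280 min = 38 h
Energy = 0.768 kW × 38 h = 29.184 kWh
Tier 1 (0–5 kWh): 5 × $0.25 = $1.25
Above 5 kWh: 24.184 × $0.29 = $7.01336
Bill = $8.26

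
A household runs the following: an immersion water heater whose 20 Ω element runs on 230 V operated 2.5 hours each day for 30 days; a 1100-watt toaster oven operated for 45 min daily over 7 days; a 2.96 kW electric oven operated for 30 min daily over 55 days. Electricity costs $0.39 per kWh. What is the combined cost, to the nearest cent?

immersion water heater: Power = V²/R = 230²/20 = 2645 W = 2.645 kW
immersion water heater: Runtime = 2.5 h/day × 30 days = 75 h
immersion water heater: 2.645 kW × 75 h = 198.375 kWh
toaster oven: Runtime = 45 min × 7 = 315 min = 5.25 h
toaster oven: 1.1 kW × 5.25 h = 5.775 kWh
electric oven: Runtime = 30 min × 55 = 1650 min = 27.5 h
electric oven: 2.96 kW × 27.5 h = 81.4 kWh
Total energy = 285.55 kWh
Cost = 285.55 × $0.39 = $111.36

$111.36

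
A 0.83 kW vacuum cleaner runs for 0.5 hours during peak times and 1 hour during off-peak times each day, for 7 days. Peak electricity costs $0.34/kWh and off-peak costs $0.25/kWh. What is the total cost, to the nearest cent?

Peak energy = 0.83 kW × 0.5 h × 7 = 2.905 kWh
Off-peak energy = 0.83 kW × 1 h × 7 = 5.81 kWh
Cost = 2.905 × $0.34 + 5.81 × $0.25 = $0.9877 + $1.4525 = $2.44

$2.44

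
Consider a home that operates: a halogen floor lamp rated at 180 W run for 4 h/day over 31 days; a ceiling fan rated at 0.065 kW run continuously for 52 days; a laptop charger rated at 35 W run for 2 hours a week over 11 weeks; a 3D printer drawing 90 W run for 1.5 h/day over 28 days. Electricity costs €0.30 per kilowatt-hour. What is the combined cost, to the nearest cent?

halogen floor lamp: Runtime = 4 h/day × 31 days = 124 h
halogen floor lamp: 0.18 kW × 124 h = 22.32 kWh
ceiling fan: Runtime = 24 h × 52 = 1248 h
ceiling fan: 0.065 kW × 1248 h = 81.12 kWh
laptop charger: Runtime = 2 h/week × 11 weeks = 22 h
laptop charger: 0.035 kW × 22 h = 0.77 kWh
3D printer: Runtime = 1.5 h/day × 28 days = 42 h
3D printer: 0.09 kW × 42 h = 3.78 kWh
Total energy = 107.99 kWh
Cost = 107.99 × €0.30 = €32.40

€32.40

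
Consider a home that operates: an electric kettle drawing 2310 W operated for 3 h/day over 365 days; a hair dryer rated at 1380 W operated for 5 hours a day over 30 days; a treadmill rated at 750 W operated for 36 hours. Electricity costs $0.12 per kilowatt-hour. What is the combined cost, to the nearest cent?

electric kettle: Runtime = 3 h/day × 365 days = 1095 h
electric kettle: 2.31 kW × 1095 h = 2529.45 kWh
hair dryer: Runtime = 5 h/day × 30 days = 150 h
hair dryer: 1.38 kW × 150 h = 207 kWh
treadmill: 0.75 kW × 36 h = 27 kWh
Total energy = 2763.45 kWh
Cost = 2763.45 × $0.12 = $331.61

$331.61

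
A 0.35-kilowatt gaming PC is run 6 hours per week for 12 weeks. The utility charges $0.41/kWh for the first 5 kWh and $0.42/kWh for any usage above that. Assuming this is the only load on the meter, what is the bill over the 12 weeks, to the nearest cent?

$10.53

Runtime = 6 h/week × 12 weeks = 72 h
Energy = 0.35 kW × 72 h = 25.2 kWh
Tier 1 (0–5 kWh): 5 × $0.41 = $2.05
Above 5 kWh: 20.2 × $0.42 = $8.484
Bill = $10.53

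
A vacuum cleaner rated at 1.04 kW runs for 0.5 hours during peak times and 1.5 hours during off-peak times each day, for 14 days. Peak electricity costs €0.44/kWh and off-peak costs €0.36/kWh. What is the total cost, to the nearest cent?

€11.07

Peak energy = 1.04 kW × 0.5 h × 14 = 7.28 kWh
Off-peak energy = 1.04 kW × 1.5 h × 14 = 21.84 kWh
Cost = 7.28 × €0.44 + 21.84 × €0.36 = €3.2032 + €7.8624 = €11.07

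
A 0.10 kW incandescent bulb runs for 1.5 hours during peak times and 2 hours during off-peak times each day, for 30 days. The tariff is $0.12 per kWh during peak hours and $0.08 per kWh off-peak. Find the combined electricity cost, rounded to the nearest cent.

Peak energy = 0.1 kW × 1.5 h × 30 = 4.5 kWh
Off-peak energy = 0.1 kW × 2 h × 30 = 6 kWh
Cost = 4.5 × $0.12 + 6 × $0.08 = $0.54 + $0.48 = $1.02

$1.02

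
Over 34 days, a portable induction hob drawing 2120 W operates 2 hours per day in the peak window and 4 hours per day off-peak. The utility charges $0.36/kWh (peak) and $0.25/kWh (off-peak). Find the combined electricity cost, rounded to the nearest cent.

Peak energy = 2.12 kW × 2 h × 34 = 144.16 kWh
Off-peak energy = 2.12 kW × 4 h × 34 = 288.32 kWh
Cost = 144.16 × $0.36 + 288.32 × $0.25 = $51.8976 + $72.08 = $123.98

$123.98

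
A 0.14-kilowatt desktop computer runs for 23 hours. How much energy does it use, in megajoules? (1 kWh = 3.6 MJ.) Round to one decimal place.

Energy = 0.14 kW × 23 h = 3.22 kWh
= 3.22 × 3.6 MJ = 11.6 MJ

11.6 MJ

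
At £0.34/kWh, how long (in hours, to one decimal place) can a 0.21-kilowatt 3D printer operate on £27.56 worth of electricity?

Energy available = £27.56 ÷ £0.34/kWh = 81.0588 kWh
Hours = 81.0588 kWh ÷ 0.21 kW = 386.0 h

386.0 h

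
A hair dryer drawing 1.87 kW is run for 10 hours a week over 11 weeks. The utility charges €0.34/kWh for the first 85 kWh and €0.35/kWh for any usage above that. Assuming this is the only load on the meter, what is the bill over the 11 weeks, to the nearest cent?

Runtime = 10 h/week × 11 weeks = 110 h
Energy = 1.87 kW × 110 h = 205.7 kWh
Tier 1 (0–85 kWh): 85 × €0.34 = €28.9
Above 85 kWh: 120.7 × €0.35 = €42.245
Bill = €71.15

€71.15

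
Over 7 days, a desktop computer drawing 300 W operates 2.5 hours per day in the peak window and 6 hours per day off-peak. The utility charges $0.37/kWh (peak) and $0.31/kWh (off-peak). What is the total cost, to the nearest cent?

Peak energy = 0.3 kW × 2.5 h × 7 = 5.25 kWh
Off-peak energy = 0.3 kW × 6 h × 7 = 12.6 kWh
Cost = 5.25 × $0.37 + 12.6 × $0.31 = $1.9425 + $3.906 = $5.85

$5.85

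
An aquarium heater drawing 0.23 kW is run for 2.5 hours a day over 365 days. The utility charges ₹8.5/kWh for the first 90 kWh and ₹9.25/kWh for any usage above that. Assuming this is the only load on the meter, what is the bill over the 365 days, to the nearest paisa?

₹1873.84

Runtime = 2.5 h/day × 365 days = 912.5 h
Energy = 0.23 kW × 912.5 h = 209.875 kWh
Tier 1 (0–90 kWh): 90 × ₹8.5 = ₹765
Above 90 kWh: 119.875 × ₹9.25 = ₹1108.84375
Bill = ₹1873.84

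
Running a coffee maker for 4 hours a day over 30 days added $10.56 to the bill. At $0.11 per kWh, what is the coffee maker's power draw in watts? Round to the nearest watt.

Energy = $10.56 ÷ $0.11/kWh = 96 kWh
Runtime = 4 h/day × 30 days = 120 h
Power = 96 kWh ÷ 120 h = 0.8 kW = 800 W

800 W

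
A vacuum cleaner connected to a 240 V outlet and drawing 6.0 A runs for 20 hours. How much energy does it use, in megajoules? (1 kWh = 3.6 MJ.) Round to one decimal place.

Power = 6.0 A × 240 V = 1440 W = 1.44 kW
Energy = 1.44 kW × 20 h = 28.8 kWh
= 28.8 × 3.6 MJ = 103.7 MJ

103.7 MJ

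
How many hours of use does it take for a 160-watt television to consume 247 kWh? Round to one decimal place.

Hours = 247 kWh ÷ 0.16 kW = 1543.8 h

1543.8 h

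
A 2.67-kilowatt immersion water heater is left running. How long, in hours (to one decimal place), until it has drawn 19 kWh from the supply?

7.1 h

Hours = 19 kWh ÷ 2.67 kW = 7.1 h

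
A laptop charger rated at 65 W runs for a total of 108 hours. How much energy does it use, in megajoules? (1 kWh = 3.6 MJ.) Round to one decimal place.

25.3 MJ

Energy = 0.065 kW × 108 h = 7.02 kWh
= 7.02 × 3.6 MJ = 25.3 MJ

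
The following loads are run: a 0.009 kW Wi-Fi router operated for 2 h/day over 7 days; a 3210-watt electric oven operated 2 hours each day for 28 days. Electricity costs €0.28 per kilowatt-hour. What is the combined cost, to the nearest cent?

Wi-Fi router: Runtime = 2 h/day × 7 days = 14 h
Wi-Fi router: 0.009 kW × 14 h = 0.126 kWh
electric oven: Runtime = 2 h/day × 28 days = 56 h
electric oven: 3.21 kW × 56 h = 179.76 kWh
Total energy = 179.886 kWh
Cost = 179.886 × €0.28 = €50.37

€50.37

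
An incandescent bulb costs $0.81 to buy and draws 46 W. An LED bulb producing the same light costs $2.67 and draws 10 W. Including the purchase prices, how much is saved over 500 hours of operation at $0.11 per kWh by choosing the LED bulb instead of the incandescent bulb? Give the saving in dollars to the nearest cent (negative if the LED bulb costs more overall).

incandescent bulb: $0.81 + (46/1000) kW × 500 h × $0.11 = $0.81 + $2.53 = $3.34
LED bulb: $2.67 + (10/1000) kW × 500 h × $0.11 = $2.67 + $0.55 = $3.22
Saving = $3.34 − $3.22 = $0.12

$0.12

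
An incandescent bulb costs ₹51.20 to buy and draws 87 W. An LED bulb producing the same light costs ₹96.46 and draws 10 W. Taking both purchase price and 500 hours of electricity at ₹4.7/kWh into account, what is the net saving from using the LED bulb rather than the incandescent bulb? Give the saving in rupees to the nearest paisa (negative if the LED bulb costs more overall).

incandescent bulb: ₹51.20 + (87/1000) kW × 500 h × ₹4.7 = ₹51.20 + ₹204.45 = ₹255.65
LED bulb: ₹96.46 + (10/1000) kW × 500 h × ₹4.7 = ₹96.46 + ₹23.5 = ₹119.96
Saving = ₹255.65 − ₹119.96 = ₹135.69

₹135.69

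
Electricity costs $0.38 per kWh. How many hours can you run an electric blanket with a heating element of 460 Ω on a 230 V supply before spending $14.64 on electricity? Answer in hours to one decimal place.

335.0 h

Power = V²/R = 230²/460 = 115 W = 0.115 kW
Energy available = $14.64 ÷ $0.38/kWh = 38.5263 kWh
Hours = 38.5263 kWh ÷ 0.115 kW = 335.0 h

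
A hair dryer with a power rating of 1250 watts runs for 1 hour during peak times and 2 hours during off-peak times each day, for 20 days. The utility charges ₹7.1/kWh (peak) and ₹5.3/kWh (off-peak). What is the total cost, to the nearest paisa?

Peak energy = 1.25 kW × 1 h × 20 = 25 kWh
Off-peak energy = 1.25 kW × 2 h × 20 = 50 kWh
Cost = 25 × ₹7.1 + 50 × ₹5.3 = ₹177.5 + ₹265 = ₹442.50

₹442.50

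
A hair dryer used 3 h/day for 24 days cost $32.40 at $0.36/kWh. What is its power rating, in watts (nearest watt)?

Energy = $32.40 ÷ $0.36/kWh = 90 kWh
Runtime = 3 h/day × 24 days = 72 h
Power = 90 kWh ÷ 72 h = 1.25 kW = 1250 W

1250 W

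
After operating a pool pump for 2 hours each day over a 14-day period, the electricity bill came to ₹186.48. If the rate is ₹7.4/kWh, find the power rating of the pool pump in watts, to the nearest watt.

900 W

Energy = ₹186.48 ÷ ₹7.4/kWh = 25.2 kWh
Runtime = 2 h/day × 14 days = 28 h
Power = 25.2 kWh ÷ 28 h = 0.9 kW = 900 W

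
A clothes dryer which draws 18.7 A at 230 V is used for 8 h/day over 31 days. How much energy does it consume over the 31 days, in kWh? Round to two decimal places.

Power = 18.7 A × 230 V = 4301 W = 4.301 kW
Runtime = 8 h/day × 31 days = 248 h
Energy = 4.301 kW × 248 h = 1066.648 kWh ≈ 1066.65 kWh

1066.65 kWh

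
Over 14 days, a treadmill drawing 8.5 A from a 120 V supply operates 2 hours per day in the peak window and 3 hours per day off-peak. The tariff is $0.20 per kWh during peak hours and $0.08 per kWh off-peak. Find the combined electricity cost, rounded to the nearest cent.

Power = 8.5 A × 120 V = 1020 W = 1.02 kW
Peak energy = 1.02 kW × 2 h × 14 = 28.56 kWh
Off-peak energy = 1.02 kW × 3 h × 14 = 42.84 kWh
Cost = 28.56 × $0.20 + 42.84 × $0.08 = $5.712 + $3.4272 = $9.14

$9.14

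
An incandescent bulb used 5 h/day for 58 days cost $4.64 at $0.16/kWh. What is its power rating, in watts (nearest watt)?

Energy = $4.64 ÷ $0.16/kWh = 29 kWh
Runtime = 5 h/day × 58 days = 290 h
Power = 29 kWh ÷ 290 h = 0.1 kW = 100 W

100 W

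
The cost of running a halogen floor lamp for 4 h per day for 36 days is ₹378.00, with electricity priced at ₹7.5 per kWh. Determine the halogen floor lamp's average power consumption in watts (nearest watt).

350 W

Energy = ₹378.00 ÷ ₹7.5/kWh = 50.4 kWh
Runtime = 4 h/day × 36 days = 144 h
Power = 50.4 kWh ÷ 144 h = 0.35 kW = 350 W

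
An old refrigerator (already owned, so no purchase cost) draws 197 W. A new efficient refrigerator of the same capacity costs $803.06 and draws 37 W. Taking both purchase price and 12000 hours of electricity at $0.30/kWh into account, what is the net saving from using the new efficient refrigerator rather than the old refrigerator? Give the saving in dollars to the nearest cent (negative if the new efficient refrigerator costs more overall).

-$227.06

old refrigerator: $0.00 + (197/1000) kW × 12000 h × $0.30 = $0.00 + $709.2 = $709.2
new efficient refrigerator: $803.06 + (37/1000) kW × 12000 h × $0.30 = $803.06 + $133.2 = $936.26
Saving = $709.2 − $936.26 = −$227.06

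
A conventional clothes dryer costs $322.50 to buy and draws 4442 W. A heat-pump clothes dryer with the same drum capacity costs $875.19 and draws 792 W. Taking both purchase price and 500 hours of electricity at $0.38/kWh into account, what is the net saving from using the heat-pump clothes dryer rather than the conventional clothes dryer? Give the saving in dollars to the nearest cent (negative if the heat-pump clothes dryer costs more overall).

conventional clothes dryer: $322.50 + (4442/1000) kW × 500 h × $0.38 = $322.50 + $843.98 = $1166.48
heat-pump clothes dryer: $875.19 + (792/1000) kW × 500 h × $0.38 = $875.19 + $150.48 = $1025.67
Saving = $1166.48 − $1025.67 = $140.81

$140.81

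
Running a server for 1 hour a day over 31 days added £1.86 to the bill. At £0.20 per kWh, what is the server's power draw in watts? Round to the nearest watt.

300 W

Energy = £1.86 ÷ £0.20/kWh = 9.3 kWh
Runtime = 1 h/day × 31 days = 31 h
Power = 9.3 kWh ÷ 31 h = 0.3 kW = 300 W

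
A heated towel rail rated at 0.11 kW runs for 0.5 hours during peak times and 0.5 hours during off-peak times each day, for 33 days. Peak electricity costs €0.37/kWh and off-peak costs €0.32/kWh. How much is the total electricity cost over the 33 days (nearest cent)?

€1.25

Peak energy = 0.11 kW × 0.5 h × 33 = 1.815 kWh
Off-peak energy = 0.11 kW × 0.5 h × 33 = 1.815 kWh
Cost = 1.815 × €0.37 + 1.815 × €0.32 = €0.67155 + €0.5808 = €1.25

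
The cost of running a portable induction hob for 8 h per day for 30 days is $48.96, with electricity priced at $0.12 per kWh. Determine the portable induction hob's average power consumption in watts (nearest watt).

Energy = $48.96 ÷ $0.12/kWh = 408 kWh
Runtime = 8 h/day × 30 days = 240 h
Power = 408 kWh ÷ 240 h = 1.7 kW = 1700 W

1700 W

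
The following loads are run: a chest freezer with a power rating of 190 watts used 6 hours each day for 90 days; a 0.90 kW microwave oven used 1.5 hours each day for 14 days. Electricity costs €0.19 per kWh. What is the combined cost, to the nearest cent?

chest freezer: Runtime = 6 h/day × 90 days = 540 h
chest freezer: 0.19 kW × 540 h = 102.6 kWh
microwave oven: Runtime = 1.5 h/day × 14 days = 21 h
microwave oven: 0.9 kW × 21 h = 18.9 kWh
Total energy = 121.5 kWh
Cost = 121.5 × €0.19 = €23.09

€23.09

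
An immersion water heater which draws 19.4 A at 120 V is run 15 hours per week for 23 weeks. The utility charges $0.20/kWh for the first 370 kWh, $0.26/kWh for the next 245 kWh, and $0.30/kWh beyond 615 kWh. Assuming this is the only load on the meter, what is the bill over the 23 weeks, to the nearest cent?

Power = 19.4 A × 120 V = 2328 W = 2.328 kW
Runtime = 15 h/week × 23 weeks = 345 h
Energy = 2.328 kW × 345 h = 803.16 kWh
Tier 1 (0–370 kWh): 370 × $0.20 = $74
Tier 2 (370–615 kWh): 245 × $0.26 = $63.7
Above 615 kWh: 188.16 × $0.30 = $56.448
Bill = $194.15

$194.15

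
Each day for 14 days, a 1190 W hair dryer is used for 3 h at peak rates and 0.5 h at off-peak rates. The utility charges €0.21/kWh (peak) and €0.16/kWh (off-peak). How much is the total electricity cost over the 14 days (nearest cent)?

Peak energy = 1.19 kW × 3 h × 14 = 49.98 kWh
Off-peak energy = 1.19 kW × 0.5 h × 14 = 8.33 kWh
Cost = 49.98 × €0.21 + 8.33 × €0.16 = €10.4958 + €1.3328 = €11.83

€11.83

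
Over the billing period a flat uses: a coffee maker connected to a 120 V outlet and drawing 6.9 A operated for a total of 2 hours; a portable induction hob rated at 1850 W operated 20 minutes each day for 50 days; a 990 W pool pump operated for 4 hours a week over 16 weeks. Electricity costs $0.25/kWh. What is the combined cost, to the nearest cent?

coffee maker: Power = 6.9 A × 120 V = 828 W = 0.828 kW
coffee maker: 0.828 kW × 2 h = 1.656 kWh
portable induction hob: Runtime = 20 min × 50 = 1000 min = 16.666666… h
portable induction hob: 1.85 kW × 16.666666… h = 30.833333… kWh
pool pump: Runtime = 4 h/week × 16 weeks = 64 h
pool pump: 0.99 kW × 64 h = 63.36 kWh
Total energy = 95.849333… kWh
Cost = 95.849333… × $0.25 = $23.96

$23.96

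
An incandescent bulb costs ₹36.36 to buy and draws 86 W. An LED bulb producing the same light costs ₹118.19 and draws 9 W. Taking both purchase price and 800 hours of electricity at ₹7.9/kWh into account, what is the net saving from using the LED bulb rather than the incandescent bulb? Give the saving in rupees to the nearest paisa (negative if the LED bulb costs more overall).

₹404.81

incandescent bulb: ₹36.36 + (86/1000) kW × 800 h × ₹7.9 = ₹36.36 + ₹543.52 = ₹579.88
LED bulb: ₹118.19 + (9/1000) kW × 800 h × ₹7.9 = ₹118.19 + ₹56.88 = ₹175.07
Saving = ₹579.88 − ₹175.07 = ₹404.81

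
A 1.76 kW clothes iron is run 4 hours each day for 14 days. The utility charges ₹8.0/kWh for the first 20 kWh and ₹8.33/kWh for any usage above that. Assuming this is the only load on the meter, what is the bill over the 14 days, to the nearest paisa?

Runtime = 4 h/day × 14 days = 56 h
Energy = 1.76 kW × 56 h = 98.56 kWh
Tier 1 (0–20 kWh): 20 × ₹8.0 = ₹160
Above 20 kWh: 78.56 × ₹8.33 = ₹654.4048
Bill = ₹814.40

₹814.40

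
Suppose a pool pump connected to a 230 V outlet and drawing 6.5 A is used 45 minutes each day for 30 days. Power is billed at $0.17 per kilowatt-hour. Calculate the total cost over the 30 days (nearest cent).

$5.72

Power = 6.5 A × 230 V = 1495 W = 1.495 kW
Runtime = 45 min × 30 = 1350 min = 22.5 h
Energy = 1.495 kW × 22.5 h = 33.6375 kWh
Cost = 33.6375 kWh × $0.17/kWh = $5.72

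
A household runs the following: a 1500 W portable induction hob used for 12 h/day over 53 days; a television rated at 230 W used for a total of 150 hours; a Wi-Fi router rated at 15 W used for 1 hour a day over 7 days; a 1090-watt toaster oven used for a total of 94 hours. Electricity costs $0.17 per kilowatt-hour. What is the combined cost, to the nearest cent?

$185.48

portable induction hob: Runtime = 12 h/day × 53 days = 636 h
portable induction hob: 1.5 kW × 636 h = 954 kWh
television: 0.23 kW × 150 h = 34.5 kWh
Wi-Fi router: Runtime = 1 h/day × 7 days = 7 h
Wi-Fi router: 0.015 kW × 7 h = 0.105 kWh
toaster oven: 1.09 kW × 94 h = 102.46 kWh
Total energy = 1091.065 kWh
Cost = 1091.065 × $0.17 = $185.48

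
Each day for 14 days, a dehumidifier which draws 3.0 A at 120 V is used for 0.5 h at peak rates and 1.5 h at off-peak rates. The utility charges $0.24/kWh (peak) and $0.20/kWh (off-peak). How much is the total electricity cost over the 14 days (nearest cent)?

$2.12

Power = 3.0 A × 120 V = 360 W = 0.36 kW
Peak energy = 0.36 kW × 0.5 h × 14 = 2.52 kWh
Off-peak energy = 0.36 kW × 1.5 h × 14 = 7.56 kWh
Cost = 2.52 × $0.24 + 7.56 × $0.20 = $0.6048 + $1.512 = $2.12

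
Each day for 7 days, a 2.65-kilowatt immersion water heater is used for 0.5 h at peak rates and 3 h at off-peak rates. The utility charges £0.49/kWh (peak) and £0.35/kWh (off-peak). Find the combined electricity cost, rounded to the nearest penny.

£24.02

Peak energy = 2.65 kW × 0.5 h × 7 = 9.275 kWh
Off-peak energy = 2.65 kW × 3 h × 7 = 55.65 kWh
Cost = 9.275 × £0.49 + 55.65 × £0.35 = £4.54475 + £19.4775 = £24.02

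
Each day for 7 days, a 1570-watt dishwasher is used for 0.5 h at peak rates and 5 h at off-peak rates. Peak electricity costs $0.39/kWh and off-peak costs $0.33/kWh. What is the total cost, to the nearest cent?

Peak energy = 1.57 kW × 0.5 h × 7 = 5.495 kWh
Off-peak energy = 1.57 kW × 5 h × 7 = 54.95 kWh
Cost = 5.495 × $0.39 + 54.95 × $0.33 = $2.14305 + $18.1335 = $20.28

$20.28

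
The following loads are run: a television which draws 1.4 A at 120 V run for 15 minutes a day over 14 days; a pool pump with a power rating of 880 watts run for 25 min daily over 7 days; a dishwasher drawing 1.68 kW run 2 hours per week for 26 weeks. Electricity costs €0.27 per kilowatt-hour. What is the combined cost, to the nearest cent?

television: Power = 1.4 A × 120 V = 168 W = 0.168 kW
television: Runtime = 15 min × 14 = 210 min = 3.5 h
television: 0.168 kW × 3.5 h = 0.588 kWh
pool pump: Runtime = 25 min × 7 = 175 min = 2.916666… h
pool pump: 0.88 kW × 2.916666… h = 2.566666… kWh
dishwasher: Runtime = 2 h/week × 26 weeks = 52 h
dishwasher: 1.68 kW × 52 h = 87.36 kWh
Total energy = 90.514666… kWh
Cost = 90.514666… × €0.27 = €24.44

€24.44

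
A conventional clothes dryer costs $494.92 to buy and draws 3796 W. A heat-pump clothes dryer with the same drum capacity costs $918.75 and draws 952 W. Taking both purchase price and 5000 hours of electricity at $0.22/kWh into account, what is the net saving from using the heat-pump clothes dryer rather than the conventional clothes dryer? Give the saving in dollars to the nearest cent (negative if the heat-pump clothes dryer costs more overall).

conventional clothes dryer: $494.92 + (3796/1000) kW × 5000 h × $0.22 = $494.92 + $4175.6 = $4670.52
heat-pump clothes dryer: $918.75 + (952/1000) kW × 5000 h × $0.22 = $918.75 + $1047.2 = $1965.95
Saving = $4670.52 − $1965.95 = $2704.57

$2704.57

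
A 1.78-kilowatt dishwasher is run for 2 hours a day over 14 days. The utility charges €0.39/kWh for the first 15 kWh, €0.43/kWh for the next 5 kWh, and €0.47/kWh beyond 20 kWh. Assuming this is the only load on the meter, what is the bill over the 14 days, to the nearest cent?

Runtime = 2 h/day × 14 days = 28 h
Energy = 1.78 kW × 28 h = 49.84 kWh
Tier 1 (0–15 kWh): 15 × €0.39 = €5.85
Tier 2 (15–20 kWh): 5 × €0.43 = €2.15
Above 20 kWh: 29.84 × €0.47 = €14.0248
Bill = €22.02

€22.02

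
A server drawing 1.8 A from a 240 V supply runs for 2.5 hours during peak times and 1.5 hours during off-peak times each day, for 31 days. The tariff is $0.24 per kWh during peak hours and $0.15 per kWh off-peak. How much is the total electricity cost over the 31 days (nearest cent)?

$11.05

Power = 1.8 A × 240 V = 432 W = 0.432 kW
Peak energy = 0.432 kW × 2.5 h × 31 = 33.48 kWh
Off-peak energy = 0.432 kW × 1.5 h × 31 = 20.088 kWh
Cost = 33.48 × $0.24 + 20.088 × $0.15 = $8.0352 + $3.0132 = $11.05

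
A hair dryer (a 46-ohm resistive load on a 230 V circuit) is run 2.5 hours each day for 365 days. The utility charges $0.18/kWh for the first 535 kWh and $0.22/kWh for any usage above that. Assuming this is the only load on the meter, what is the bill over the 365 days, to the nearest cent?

Power = V²/R = 230²/46 = 1150 W = 1.15 kW
Runtime = 2.5 h/day × 365 days = 912.5 h
Energy = 1.15 kW × 912.5 h = 1049.375 kWh
Tier 1 (0–535 kWh): 535 × $0.18 = $96.3
Above 535 kWh: 514.375 × $0.22 = $113.1625
Bill = $209.46

$209.46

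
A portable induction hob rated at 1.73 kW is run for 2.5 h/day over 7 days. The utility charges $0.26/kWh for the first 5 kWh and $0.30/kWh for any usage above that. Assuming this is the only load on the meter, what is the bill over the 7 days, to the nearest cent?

$8.88

Runtime = 2.5 h/day × 7 days = 17.5 h
Energy = 1.73 kW × 17.5 h = 30.275 kWh
Tier 1 (0–5 kWh): 5 × $0.26 = $1.3
Above 5 kWh: 25.275 × $0.30 = $7.5825
Bill = $8.88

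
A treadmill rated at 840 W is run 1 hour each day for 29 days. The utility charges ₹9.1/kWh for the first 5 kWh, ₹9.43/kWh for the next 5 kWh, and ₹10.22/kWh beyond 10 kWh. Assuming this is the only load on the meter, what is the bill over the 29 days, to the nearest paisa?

Runtime = 1 h/day × 29 days = 29 h
Energy = 0.84 kW × 29 h = 24.36 kWh
Tier 1 (0–5 kWh): 5 × ₹9.1 = ₹45.5
Tier 2 (5–10 kWh): 5 × ₹9.43 = ₹47.15
Above 10 kWh: 14.36 × ₹10.22 = ₹146.7592
Bill = ₹239.41

₹239.41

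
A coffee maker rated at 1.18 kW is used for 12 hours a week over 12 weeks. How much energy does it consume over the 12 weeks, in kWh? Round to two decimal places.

169.92 kWh

Runtime = 12 h/week × 12 weeks = 144 h
Energy = 1.18 kW × 144 h = 169.92 kWh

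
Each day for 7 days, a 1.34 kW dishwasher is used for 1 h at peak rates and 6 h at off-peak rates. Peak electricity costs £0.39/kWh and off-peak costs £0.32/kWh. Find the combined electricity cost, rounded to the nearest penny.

£21.67

Peak energy = 1.34 kW × 1 h × 7 = 9.38 kWh
Off-peak energy = 1.34 kW × 6 h × 7 = 56.28 kWh
Cost = 9.38 × £0.39 + 56.28 × £0.32 = £3.6582 + £18.0096 = £21.67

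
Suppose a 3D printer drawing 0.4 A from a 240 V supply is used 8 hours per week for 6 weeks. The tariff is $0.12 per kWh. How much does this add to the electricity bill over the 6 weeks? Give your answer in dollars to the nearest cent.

Power = 0.4 A × 240 V = 96 W = 0.096 kW
Runtime = 8 h/week × 6 weeks = 48 h
Energy = 0.096 kW × 48 h = 4.608 kWh
Cost = 4.608 kWh × $0.12/kWh = $0.55

$0.55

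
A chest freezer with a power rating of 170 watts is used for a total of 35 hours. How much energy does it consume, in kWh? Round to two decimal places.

5.95 kWh

Energy = 0.17 kW × 35 h = 5.95 kWh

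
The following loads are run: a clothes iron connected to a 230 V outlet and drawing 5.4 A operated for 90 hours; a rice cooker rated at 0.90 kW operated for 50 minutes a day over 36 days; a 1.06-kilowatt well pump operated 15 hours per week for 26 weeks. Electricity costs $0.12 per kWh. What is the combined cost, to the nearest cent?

$66.26

clothes iron: Power = 5.4 A × 230 V = 1242 W = 1.242 kW
clothes iron: 1.242 kW × 90 h = 111.78 kWh
rice cooker: Runtime = 50 min × 36 = 1800 min = 30 h
rice cooker: 0.9 kW × 30 h = 27 kWh
well pump: Runtime = 15 h/week × 26 weeks = 390 h
well pump: 1.06 kW × 390 h = 413.4 kWh
Total energy = 552.18 kWh
Cost = 552.18 × $0.12 = $66.26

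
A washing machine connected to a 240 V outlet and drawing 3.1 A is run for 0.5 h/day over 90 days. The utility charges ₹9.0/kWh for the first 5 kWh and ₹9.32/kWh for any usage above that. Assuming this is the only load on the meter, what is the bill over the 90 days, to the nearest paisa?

₹310.43

Power = 3.1 A × 240 V = 744 W = 0.744 kW
Runtime = 0.5 h/day × 90 days = 45 h
Energy = 0.744 kW × 45 h = 33.48 kWh
Tier 1 (0–5 kWh): 5 × ₹9.0 = ₹45
Above 5 kWh: 28.48 × ₹9.32 = ₹265.4336
Bill = ₹310.43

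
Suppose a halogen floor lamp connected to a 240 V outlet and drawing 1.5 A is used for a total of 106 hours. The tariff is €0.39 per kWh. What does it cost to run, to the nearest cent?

€14.88

Power = 1.5 A × 240 V = 360 W = 0.36 kW
Energy = 0.36 kW × 106 h = 38.16 kWh
Cost = 38.16 kWh × €0.39/kWh = €14.88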